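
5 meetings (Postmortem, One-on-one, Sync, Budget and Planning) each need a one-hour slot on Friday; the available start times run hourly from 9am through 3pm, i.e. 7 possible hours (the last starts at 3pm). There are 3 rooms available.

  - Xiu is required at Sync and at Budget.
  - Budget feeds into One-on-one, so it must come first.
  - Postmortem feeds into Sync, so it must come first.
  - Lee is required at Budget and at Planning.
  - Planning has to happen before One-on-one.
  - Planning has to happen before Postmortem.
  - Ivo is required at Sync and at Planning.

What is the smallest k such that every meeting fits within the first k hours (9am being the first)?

3

The precedence chain requires at least 3 distinct hours.
With at most 3 per hour and 5 meetings, at least 2 hours are needed.
3 works (last occupied hour: 11am): for example One-on-one in 11am, Sync in 11am, Planning in 9am, Budget in 10am, Postmortem in 10am.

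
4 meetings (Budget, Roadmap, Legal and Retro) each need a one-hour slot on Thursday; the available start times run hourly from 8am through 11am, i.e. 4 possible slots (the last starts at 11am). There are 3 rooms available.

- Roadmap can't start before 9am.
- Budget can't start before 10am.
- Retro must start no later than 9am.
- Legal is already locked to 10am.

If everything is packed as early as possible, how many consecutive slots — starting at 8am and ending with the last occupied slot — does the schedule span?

With at most 3 per slot and 4 meetings, at least 2 slots are needed.
Budget can't be placed before 10am — that is slot 3 counting from 8am — so the schedule must run through at least 3 slots.
3 works (last occupied slot: 10am): for example Budget=10am; Legal=10am; Retro=8am; Roadmap=9am.

3 slots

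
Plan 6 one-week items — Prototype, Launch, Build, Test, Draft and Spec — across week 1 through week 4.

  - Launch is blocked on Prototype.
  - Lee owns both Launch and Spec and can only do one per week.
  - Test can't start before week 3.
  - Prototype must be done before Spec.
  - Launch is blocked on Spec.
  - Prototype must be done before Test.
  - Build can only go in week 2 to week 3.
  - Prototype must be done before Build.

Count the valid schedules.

Splitting on Prototype: it can be week 1 (48), week 2 (8). Listing each branch's schedules as (Launch, Build, Test, Draft, Spec) by week number:
Prototype=week 1: (3,2,3,1,2) (3,2,3,2,2) (3,2,3,3,2) (3,2,3,4,2) (3,2,4,1,2) (3,2,4,2,2) (3,2,4,3,2) (3,2,4,4,2) (3,3,3,1,2) (3,3,3,2,2) (3,3,3,3,2) (3,3,3,4,2) (3,3,4,1,2) (3,3,4,2,2) (3,3,4,3,2) (3,3,4,4,2) (4,2,3,1,2) (4,2,3,1,3) (4,2,3,2,2) (4,2,3,2,3) (4,2,3,3,2) (4,2,3,3,3) (4,2,3,4,2) (4,2,3,4,3) (4,2,4,1,2) (4,2,4,1,3) (4,2,4,2,2) (4,2,4,2,3) (4,2,4,3,2) (4,2,4,3,3) (4,2,4,4,2) (4,2,4,4,3) (4,3,3,1,2) (4,3,3,1,3) (4,3,3,2,2) (4,3,3,2,3) (4,3,3,3,2) (4,3,3,3,3) (4,3,3,4,2) (4,3,3,4,3) (4,3,4,1,2) (4,3,4,1,3) (4,3,4,2,2) (4,3,4,2,3) (4,3,4,3,2) (4,3,4,3,3) (4,3,4,4,2) (4,3,4,4,3) — 48.
Prototype=week 2: (4,3,3,1,3) (4,3,3,2,3) (4,3,3,3,3) (4,3,3,4,3) (4,3,4,1,3) (4,3,4,2,3) (4,3,4,3,3) (4,3,4,4,3) — 8.
Summing: 48 + 8 = 56.

56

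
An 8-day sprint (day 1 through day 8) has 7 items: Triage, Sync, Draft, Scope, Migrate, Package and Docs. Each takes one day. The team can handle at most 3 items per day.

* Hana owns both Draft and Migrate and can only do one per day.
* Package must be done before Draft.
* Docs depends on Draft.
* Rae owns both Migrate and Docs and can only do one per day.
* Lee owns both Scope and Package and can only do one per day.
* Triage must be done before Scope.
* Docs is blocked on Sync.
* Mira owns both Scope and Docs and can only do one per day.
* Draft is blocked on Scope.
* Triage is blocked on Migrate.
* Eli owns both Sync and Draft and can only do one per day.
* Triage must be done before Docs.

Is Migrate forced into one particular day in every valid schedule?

Migrate can be day 1 (e.g. Migrate in day 1, Scope in day 3, Docs in day 5, Draft in day 4, Sync in day 1, Package in day 1, Triage in day 2) or day 2 (e.g. Scope=day 4; Draft=day 5; Sync=day 1; Triage=day 3; Migrate=day 2; Docs=day 6; Package=day 1).

No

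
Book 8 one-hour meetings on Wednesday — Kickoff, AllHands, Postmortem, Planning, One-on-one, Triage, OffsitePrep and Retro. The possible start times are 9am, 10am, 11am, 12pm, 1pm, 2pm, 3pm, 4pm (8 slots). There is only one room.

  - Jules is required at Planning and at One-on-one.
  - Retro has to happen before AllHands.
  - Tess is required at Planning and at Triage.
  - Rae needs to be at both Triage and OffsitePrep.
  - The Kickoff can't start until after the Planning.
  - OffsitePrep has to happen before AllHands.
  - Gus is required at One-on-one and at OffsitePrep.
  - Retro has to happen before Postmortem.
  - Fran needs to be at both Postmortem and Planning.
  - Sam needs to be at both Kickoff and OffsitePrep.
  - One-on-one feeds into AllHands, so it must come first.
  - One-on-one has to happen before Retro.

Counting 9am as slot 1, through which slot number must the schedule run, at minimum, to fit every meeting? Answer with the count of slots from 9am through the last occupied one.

8 slots

The precedence chain requires at least 3 distinct slots.
With at most 1 per slot and 8 meetings, at least 8 slots are needed.
8 works (last occupied slot: 4pm): for example Kickoff in 2pm, Planning in 1pm, OffsitePrep in 11am, Triage in 4pm, AllHands in 12pm, One-on-one in 9am, Retro in 10am, Postmortem in 3pm.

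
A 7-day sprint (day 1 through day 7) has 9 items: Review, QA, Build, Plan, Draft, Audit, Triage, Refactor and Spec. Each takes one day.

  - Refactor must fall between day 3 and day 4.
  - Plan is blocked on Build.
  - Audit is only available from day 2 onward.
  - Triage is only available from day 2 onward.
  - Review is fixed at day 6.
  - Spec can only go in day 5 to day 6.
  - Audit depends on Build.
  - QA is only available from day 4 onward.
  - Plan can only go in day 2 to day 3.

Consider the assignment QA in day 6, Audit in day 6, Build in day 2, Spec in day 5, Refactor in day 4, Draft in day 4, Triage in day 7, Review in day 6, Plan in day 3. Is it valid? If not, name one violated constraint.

Spec can only go in day 5 to day 6 — holds.
Triage is only available from day 2 onward — holds.
Review is fixed at day 6 — holds.
Audit depends on Build — holds.
Plan can only go in day 2 to day 3 — holds.
Audit is only available from day 2 onward — holds.
Refactor must fall between day 3 and day 4 — holds.
QA is only available from day 4 onward — holds.
Plan is blocked on Build — holds.

Yes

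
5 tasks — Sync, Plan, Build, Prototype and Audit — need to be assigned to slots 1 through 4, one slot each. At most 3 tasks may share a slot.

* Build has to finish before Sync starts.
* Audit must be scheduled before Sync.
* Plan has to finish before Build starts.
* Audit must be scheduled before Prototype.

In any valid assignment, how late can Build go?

3

Precedence pushes Build to at least 2; downstream work caps Build at 3.
Build at 3 is achievable: Prototype -> 2; Audit -> 1; Sync -> 4; Build -> 3; Plan -> 1.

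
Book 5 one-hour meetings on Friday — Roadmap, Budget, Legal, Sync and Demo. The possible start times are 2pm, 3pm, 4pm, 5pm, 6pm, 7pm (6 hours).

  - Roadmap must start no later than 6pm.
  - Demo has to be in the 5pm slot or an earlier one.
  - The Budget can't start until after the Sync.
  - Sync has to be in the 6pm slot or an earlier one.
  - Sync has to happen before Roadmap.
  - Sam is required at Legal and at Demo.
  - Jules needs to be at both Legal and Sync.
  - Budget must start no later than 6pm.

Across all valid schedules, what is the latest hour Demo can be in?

Demo's own window allows nothing later than 5pm.
Demo at 5pm is achievable: Legal=3pm, Budget=3pm, Roadmap=3pm, Demo=5pm, Sync=2pm.

5pm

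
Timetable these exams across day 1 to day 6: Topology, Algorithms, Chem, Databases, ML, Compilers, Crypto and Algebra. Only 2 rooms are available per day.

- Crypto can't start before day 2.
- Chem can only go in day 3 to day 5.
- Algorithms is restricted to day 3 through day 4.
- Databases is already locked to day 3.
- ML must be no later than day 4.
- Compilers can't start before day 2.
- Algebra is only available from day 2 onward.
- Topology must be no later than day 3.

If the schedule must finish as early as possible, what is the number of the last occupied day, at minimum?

day 4

With at most 2 per day and 8 exams, at least 4 days are needed.
Algorithms can't be placed before day 3, so the schedule must run through at least day 3.
4 works (last occupied day: day 4): for example Algorithms in day 3, Topology in day 1, Algebra in day 4, Chem in day 4, Crypto in day 2, Compilers in day 2, Databases in day 3, ML in day 1.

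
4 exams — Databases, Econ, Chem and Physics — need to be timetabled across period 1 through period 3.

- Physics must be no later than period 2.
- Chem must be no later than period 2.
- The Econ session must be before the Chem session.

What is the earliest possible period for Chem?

period 2

Precedence pushes Chem to at least period 2; Chem's own window allows nothing later than period 2.
Chem at period 2 is achievable: Econ in period 1; Databases in period 1; Physics in period 1; Chem in period 2.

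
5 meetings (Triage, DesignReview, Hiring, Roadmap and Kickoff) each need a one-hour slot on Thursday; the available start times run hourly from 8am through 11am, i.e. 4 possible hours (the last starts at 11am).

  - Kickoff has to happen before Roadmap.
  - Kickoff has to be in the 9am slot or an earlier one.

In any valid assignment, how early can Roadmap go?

9am

Precedence pushes Roadmap to at least 9am.
Roadmap at 9am is achievable: Triage -> 8am, Kickoff -> 8am, Roadmap -> 9am, DesignReview -> 8am, Hiring -> 8am.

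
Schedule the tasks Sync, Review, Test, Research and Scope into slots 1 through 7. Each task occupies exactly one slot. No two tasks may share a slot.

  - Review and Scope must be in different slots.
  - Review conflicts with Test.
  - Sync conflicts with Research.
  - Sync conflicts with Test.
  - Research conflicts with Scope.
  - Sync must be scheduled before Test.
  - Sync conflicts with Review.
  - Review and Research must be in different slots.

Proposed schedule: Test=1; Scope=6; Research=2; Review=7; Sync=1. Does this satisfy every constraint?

No — it violates: Sync conflicts with Test

Sync conflicts with Test — violated.
Review conflicts with Test — holds.
Review and Research must be in different slots — holds.
Research conflicts with Scope — holds.
Sync conflicts with Review — holds.
Sync must be scheduled before Test — violated.
No two tasks may share a slot — violated.
Review and Scope must be in different slots — holds.
Sync conflicts with Research — holds.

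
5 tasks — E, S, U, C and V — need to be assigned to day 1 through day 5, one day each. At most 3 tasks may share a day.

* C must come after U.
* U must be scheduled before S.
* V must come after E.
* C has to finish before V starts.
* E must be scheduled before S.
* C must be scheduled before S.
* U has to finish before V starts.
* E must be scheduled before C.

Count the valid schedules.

34

Splitting on E: it can be day 1 (20), day 2 (11), day 3 (3). Listing each branch's schedules as (S, U, C, V) by day number:
E=day 1: (3,1,2,3) (3,1,2,4) (3,1,2,5) (4,1,2,3) (4,1,2,4) (4,1,2,5) (4,1,3,4) (4,1,3,5) (4,2,3,4) (4,2,3,5) (5,1,2,3) (5,1,2,4) (5,1,2,5) (5,1,3,4) (5,1,3,5) (5,1,4,5) (5,2,3,4) (5,2,3,5) (5,2,4,5) (5,3,4,5) — 20.
E=day 2: (4,1,3,4) (4,1,3,5) (4,2,3,4) (4,2,3,5) (5,1,3,4) (5,1,3,5) (5,1,4,5) (5,2,3,4) (5,2,3,5) (5,2,4,5) (5,3,4,5) — 11.
E=day 3: (5,1,4,5) (5,2,4,5) (5,3,4,5) — 3.
Summing: 20 + 11 + 3 = 34.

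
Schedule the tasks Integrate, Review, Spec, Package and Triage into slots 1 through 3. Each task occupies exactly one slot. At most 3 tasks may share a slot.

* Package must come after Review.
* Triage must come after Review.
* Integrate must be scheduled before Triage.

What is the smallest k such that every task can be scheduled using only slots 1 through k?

2

The precedence chain requires at least 2 distinct slots.
With at most 3 per slot and 5 tasks, at least 2 slots are needed.
2 works (last occupied slot: 2): for example Integrate in 1, Package in 2, Triage in 2, Spec in 1, Review in 1.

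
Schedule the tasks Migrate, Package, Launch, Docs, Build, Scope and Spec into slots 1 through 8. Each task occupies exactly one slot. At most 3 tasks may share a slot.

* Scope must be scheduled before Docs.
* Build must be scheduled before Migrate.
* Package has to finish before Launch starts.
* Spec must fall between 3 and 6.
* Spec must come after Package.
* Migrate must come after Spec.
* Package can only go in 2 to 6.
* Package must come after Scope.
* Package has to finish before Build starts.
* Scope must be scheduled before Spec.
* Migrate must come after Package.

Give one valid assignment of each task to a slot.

Docs in 2, Package in 2, Scope in 1, Launch in 3, Migrate in 4, Build in 3, Spec in 3

Checking: Package(2) before Build(3); Package(2) before Migrate(4); Scope(1) before Docs(2); Package(2) before Launch(3); Spec(3) before Migrate(4); Package(2) before Spec(3); Scope(1) before Package(2); Scope(1) before Spec(3); Build(3) before Migrate(4); Spec=3 in [3,6]; Package=2 in [2,6]; max 3 per slot (cap 3).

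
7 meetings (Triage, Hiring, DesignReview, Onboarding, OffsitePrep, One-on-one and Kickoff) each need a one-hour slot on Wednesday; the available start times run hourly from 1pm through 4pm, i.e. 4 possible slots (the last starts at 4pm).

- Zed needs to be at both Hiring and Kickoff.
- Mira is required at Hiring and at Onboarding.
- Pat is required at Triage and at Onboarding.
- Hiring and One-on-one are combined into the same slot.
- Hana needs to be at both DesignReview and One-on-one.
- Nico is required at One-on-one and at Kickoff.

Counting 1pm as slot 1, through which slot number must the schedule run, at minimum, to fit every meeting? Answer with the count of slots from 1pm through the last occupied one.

2

Could 1 slot be enough, i.e. nothing placed later than 1pm? No: Kickoff can't share with One-on-one (1pm) → nothing is left.
So 1 slot is not enough.
2 works (last occupied slot: 2pm): for example Kickoff -> 2pm; Triage -> 1pm; Onboarding -> 2pm; OffsitePrep -> 1pm; One-on-one -> 1pm; DesignReview -> 2pm; Hiring -> 1pm.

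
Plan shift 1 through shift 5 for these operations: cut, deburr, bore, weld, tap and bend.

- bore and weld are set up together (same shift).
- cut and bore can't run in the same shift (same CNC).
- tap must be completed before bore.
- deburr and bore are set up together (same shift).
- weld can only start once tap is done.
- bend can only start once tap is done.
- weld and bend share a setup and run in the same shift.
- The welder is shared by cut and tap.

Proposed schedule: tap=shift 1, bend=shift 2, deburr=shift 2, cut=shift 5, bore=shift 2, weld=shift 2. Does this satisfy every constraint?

weld can only start once tap is done — holds.
weld and bend share a setup and run in the same shift — holds.
bore and weld are set up together (same shift) — holds.
bend can only start once tap is done — holds.
deburr and bore are set up together (same shift) — holds.
cut and bore can't run in the same shift (same CNC) — holds.
tap must be completed before bore — holds.
The welder is shared by cut and tap — holds.

Yes, all constraints hold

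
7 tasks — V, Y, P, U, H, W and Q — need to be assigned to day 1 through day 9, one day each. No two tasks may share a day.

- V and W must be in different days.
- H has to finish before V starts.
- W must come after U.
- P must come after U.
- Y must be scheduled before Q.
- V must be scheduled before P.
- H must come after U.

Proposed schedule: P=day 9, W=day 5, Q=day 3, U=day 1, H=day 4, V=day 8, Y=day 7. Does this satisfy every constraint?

No. Y must be scheduled before Q is not satisfied.

H has to finish before V starts — holds.
H must come after U — holds.
No two tasks may share a day — holds.
Y must be scheduled before Q — violated.
P must come after U — holds.
V must be scheduled before P — holds.
V and W must be in different days — holds.
W must come after U — holds.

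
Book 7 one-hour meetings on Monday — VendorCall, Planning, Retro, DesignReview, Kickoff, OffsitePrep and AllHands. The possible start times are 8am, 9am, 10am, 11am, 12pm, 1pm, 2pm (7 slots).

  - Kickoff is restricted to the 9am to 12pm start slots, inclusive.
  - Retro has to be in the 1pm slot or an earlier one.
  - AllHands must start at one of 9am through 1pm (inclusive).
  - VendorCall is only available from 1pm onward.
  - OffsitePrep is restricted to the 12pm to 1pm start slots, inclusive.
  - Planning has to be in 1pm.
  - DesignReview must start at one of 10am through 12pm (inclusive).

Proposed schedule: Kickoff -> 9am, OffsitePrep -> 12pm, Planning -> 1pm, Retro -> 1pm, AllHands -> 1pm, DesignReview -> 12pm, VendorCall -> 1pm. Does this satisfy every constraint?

Retro has to be in the 1pm slot or an earlier one — holds.
AllHands must start at one of 9am through 1pm (inclusive) — holds.
DesignReview must start at one of 10am through 12pm (inclusive) — holds.
Kickoff is restricted to the 9am to 12pm start slots, inclusive — holds.
Planning has to be in 1pm — holds.
OffsitePrep is restricted to the 12pm to 1pm start slots, inclusive — holds.
VendorCall is only available from 1pm onward — holds.

Valid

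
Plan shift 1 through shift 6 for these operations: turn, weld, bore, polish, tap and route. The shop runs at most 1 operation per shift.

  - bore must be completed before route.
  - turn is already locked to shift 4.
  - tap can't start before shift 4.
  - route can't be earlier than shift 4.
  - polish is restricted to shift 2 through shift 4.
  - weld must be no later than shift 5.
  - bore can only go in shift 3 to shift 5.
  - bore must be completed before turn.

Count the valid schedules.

2

Enumerating: weld in shift 1, bore in shift 3, turn in shift 4, tap in shift 6, route in shift 5, polish in shift 2 | polish in shift 2; route in shift 6; weld in shift 1; bore in shift 3; tap in shift 5; turn in shift 4.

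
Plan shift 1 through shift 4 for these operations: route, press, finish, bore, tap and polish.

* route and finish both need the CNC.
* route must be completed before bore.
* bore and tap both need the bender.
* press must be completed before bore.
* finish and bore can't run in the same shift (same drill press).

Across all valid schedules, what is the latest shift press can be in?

Downstream work caps press at shift 3.
press at shift 3 is achievable: route=shift 1; polish=shift 1; bore=shift 4; press=shift 3; tap=shift 1; finish=shift 2.

shift 3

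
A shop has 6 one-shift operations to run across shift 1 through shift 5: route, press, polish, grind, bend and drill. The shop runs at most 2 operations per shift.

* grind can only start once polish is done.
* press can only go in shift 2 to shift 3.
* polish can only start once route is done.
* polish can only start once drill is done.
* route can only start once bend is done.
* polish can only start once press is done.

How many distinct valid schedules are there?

Splitting on route: it can be shift 2 (7), shift 3 (9). Listing each branch's schedules as (press, polish, grind, bend, drill) by shift number:
route=shift 2: (2,3,4,1,1) (2,3,5,1,1) (2,4,5,1,1) (2,4,5,1,3) (3,4,5,1,1) (3,4,5,1,2) (3,4,5,1,3) — 7.
route=shift 3: (2,4,5,1,1) (2,4,5,1,2) (2,4,5,1,3) (2,4,5,2,1) (2,4,5,2,3) (3,4,5,1,1) (3,4,5,1,2) (3,4,5,2,1) (3,4,5,2,2) — 9.
Summing: 7 + 9 = 16.

16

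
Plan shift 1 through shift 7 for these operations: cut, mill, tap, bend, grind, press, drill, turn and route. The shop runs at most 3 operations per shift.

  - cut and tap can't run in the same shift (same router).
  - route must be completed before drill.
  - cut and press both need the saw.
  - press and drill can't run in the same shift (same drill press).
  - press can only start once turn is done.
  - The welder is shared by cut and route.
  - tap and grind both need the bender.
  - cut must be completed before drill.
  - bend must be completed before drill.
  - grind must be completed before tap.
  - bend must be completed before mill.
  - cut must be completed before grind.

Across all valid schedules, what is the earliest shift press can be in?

Precedence pushes press to at least shift 2.
press at shift 2 is achievable: mill -> shift 3, tap -> shift 3, turn -> shift 1, grind -> shift 2, press -> shift 2, cut -> shift 1, drill -> shift 3, bend -> shift 1, route -> shift 2.

shift 2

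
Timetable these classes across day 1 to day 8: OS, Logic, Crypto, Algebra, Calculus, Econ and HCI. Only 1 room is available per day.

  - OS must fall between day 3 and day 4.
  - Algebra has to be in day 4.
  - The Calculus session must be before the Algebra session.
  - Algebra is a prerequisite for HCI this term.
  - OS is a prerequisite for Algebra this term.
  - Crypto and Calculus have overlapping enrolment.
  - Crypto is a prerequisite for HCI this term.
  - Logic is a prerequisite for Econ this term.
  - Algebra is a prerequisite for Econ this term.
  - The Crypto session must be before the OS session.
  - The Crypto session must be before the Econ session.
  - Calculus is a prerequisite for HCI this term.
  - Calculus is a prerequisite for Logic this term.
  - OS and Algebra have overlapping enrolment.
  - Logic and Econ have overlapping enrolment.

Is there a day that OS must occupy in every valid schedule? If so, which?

day 3

OS's window is day 3–day 4.
Algebra is fixed at day 4, and OS can't share a day with Algebra.
So OS must be day 3.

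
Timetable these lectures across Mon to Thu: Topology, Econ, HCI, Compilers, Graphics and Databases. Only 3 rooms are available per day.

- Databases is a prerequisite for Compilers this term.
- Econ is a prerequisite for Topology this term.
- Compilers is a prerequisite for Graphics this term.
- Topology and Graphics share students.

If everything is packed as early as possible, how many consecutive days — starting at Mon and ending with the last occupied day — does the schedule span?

The precedence chain requires at least 3 distinct days.
With at most 3 per day and 6 lectures, at least 2 days are needed.
3 works (last occupied day: Wed): for example Econ in Mon, Topology in Tue, Graphics in Wed, Compilers in Tue, Databases in Mon, HCI in Mon.

3 days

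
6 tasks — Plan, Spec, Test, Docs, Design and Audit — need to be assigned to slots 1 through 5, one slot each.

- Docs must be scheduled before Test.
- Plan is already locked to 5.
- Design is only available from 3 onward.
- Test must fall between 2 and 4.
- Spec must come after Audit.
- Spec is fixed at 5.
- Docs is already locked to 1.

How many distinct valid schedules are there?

36

Splitting on Test: it can be 2 (12), 3 (12), 4 (12). Listing each branch's schedules as (Plan, Spec, Docs, Design, Audit):
Test=2: (5,5,1,3,1) (5,5,1,3,2) (5,5,1,3,3) (5,5,1,3,4) (5,5,1,4,1) (5,5,1,4,2) (5,5,1,4,3) (5,5,1,4,4) (5,5,1,5,1) (5,5,1,5,2) (5,5,1,5,3) (5,5,1,5,4) — 12.
Test=3: (5,5,1,3,1) (5,5,1,3,2) (5,5,1,3,3) (5,5,1,3,4) (5,5,1,4,1) (5,5,1,4,2) (5,5,1,4,3) (5,5,1,4,4) (5,5,1,5,1) (5,5,1,5,2) (5,5,1,5,3) (5,5,1,5,4) — 12.
Test=4: (5,5,1,3,1) (5,5,1,3,2) (5,5,1,3,3) (5,5,1,3,4) (5,5,1,4,1) (5,5,1,4,2) (5,5,1,4,3) (5,5,1,4,4) (5,5,1,5,1) (5,5,1,5,2) (5,5,1,5,3) (5,5,1,5,4) — 12.
Summing: 12 + 12 + 12 = 36.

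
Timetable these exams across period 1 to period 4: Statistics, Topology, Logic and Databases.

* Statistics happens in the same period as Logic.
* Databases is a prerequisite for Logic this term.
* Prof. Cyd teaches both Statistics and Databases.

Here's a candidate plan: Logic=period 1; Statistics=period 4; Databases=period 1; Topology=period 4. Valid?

Invalid. Statistics happens in the same period as Logic.

Prof. Cyd teaches both Statistics and Databases — holds.
Statistics happens in the same period as Logic — violated.
Databases is a prerequisite for Logic this term — violated.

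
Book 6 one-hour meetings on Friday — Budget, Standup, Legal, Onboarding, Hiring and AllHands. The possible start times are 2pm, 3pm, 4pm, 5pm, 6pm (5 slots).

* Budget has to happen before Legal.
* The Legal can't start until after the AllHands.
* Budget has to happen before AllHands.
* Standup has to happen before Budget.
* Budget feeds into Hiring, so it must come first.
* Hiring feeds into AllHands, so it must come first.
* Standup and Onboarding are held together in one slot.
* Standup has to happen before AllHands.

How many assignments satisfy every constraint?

1

Enumerating: Budget -> 3pm, Hiring -> 4pm, Onboarding -> 2pm, Legal -> 6pm, Standup -> 2pm, AllHands -> 5pm.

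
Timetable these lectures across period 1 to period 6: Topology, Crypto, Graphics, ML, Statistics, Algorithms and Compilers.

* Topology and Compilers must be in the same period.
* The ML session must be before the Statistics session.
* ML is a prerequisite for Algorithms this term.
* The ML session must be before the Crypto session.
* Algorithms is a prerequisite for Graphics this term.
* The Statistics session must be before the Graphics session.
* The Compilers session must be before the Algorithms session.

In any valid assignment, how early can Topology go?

period 1

Topology must be in the same period as Compilers, which can't be after period 4, so Topology is at most period 4.
Topology at period 1 is achievable: Statistics in period 2, Topology in period 1, Compilers in period 1, ML in period 1, Crypto in period 2, Graphics in period 3, Algorithms in period 2.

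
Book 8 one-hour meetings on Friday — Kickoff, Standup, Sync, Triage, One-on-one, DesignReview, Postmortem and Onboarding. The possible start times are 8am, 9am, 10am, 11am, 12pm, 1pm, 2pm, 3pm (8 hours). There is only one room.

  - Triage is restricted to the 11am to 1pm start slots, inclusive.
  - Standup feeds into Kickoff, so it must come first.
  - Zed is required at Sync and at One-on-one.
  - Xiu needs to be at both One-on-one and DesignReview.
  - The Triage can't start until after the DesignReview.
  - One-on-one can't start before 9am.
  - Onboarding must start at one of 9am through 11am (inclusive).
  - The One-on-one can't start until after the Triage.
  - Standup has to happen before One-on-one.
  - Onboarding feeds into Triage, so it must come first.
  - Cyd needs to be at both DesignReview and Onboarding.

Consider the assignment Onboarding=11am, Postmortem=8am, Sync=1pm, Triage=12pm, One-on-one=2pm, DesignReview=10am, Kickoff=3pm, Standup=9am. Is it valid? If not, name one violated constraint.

Zed is required at Sync and at One-on-one — holds.
Triage is restricted to the 11am to 1pm start slots, inclusive — holds.
There is only one room — holds.
Onboarding must start at one of 9am through 11am (inclusive) — holds.
The One-on-one can't start until after the Triage — holds.
Xiu needs to be at both One-on-one and DesignReview — holds.
One-on-one can't start before 9am — holds.
Standup feeds into Kickoff, so it must come first — holds.
Onboarding feeds into Triage, so it must come first — holds.
Standup has to happen before One-on-one — holds.
Cyd needs to be at both DesignReview and Onboarding — holds.
The Triage can't start until after the DesignReview — holds.

Yes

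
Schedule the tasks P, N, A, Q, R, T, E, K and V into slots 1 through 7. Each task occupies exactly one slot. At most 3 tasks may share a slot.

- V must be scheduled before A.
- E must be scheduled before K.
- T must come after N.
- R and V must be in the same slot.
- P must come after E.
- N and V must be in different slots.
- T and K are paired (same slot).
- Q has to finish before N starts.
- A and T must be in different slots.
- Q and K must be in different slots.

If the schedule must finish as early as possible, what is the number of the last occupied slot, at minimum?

The precedence chain requires at least 3 distinct slots.
With at most 3 per slot and 9 tasks, at least 3 slots are needed.
3 works (last occupied slot: 3): for example R -> 1; N -> 2; A -> 2; T -> 3; K -> 3; Q -> 1; E -> 2; V -> 1; P -> 3.

slot 3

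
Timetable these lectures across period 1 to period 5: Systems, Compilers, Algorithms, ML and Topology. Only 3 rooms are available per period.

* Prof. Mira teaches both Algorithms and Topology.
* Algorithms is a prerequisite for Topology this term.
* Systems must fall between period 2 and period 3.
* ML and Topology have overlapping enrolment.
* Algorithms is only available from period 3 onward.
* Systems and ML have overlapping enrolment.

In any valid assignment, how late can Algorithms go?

Algorithms is available from period 3; downstream work caps Algorithms at period 4.
Algorithms at period 4 is achievable: Topology=period 5; Systems=period 2; Compilers=period 1; ML=period 1; Algorithms=period 4.

period 4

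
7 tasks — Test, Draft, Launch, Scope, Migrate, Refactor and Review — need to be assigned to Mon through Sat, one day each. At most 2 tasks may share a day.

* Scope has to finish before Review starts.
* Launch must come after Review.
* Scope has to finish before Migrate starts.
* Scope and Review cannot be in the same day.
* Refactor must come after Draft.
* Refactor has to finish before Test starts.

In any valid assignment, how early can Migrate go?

Precedence pushes Migrate to at least Tue.
Migrate at Tue is achievable: Launch=Thu, Test=Wed, Review=Wed, Draft=Mon, Refactor=Tue, Migrate=Tue, Scope=Mon.

Tue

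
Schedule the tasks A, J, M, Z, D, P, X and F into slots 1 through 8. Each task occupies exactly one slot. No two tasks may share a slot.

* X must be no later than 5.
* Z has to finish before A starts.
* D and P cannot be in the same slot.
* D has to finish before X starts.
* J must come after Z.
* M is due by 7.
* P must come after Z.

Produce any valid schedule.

D in 1; J in 6; X in 2; F in 8; P in 7; Z in 4; M in 3; A in 5

Checking: D(1) before X(2); Z(4) before A(5); Z(4) before J(6); Z(4) before P(7); D(1) != P(7); X=2 in [1,5]; M=3 in [1,7]; max 1 per slot (cap 1).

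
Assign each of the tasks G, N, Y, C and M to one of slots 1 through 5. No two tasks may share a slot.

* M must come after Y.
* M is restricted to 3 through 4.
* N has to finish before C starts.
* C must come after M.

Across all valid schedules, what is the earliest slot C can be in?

4

Precedence pushes C to at least 4.
C at 4 is achievable: C=4; N=1; M=3; G=5; Y=2.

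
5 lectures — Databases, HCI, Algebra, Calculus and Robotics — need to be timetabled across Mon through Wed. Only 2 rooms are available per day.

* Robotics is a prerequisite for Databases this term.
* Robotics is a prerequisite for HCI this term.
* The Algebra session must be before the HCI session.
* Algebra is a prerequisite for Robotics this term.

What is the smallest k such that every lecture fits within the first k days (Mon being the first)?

The precedence chain requires at least 3 distinct days.
With at most 2 per day and 5 lectures, at least 3 days are needed.
3 works (last occupied day: Wed): for example Robotics=Tue; Calculus=Mon; HCI=Wed; Databases=Wed; Algebra=Mon.

3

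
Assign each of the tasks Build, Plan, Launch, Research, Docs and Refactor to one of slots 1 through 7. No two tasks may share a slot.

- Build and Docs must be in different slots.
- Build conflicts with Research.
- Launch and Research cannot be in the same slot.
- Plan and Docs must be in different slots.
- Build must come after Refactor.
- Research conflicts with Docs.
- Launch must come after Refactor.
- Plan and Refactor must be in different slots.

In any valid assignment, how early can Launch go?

2

Precedence pushes Launch to at least 2.
Launch at 2 is achievable: Refactor in 1; Research in 5; Build in 3; Docs in 6; Launch in 2; Plan in 4.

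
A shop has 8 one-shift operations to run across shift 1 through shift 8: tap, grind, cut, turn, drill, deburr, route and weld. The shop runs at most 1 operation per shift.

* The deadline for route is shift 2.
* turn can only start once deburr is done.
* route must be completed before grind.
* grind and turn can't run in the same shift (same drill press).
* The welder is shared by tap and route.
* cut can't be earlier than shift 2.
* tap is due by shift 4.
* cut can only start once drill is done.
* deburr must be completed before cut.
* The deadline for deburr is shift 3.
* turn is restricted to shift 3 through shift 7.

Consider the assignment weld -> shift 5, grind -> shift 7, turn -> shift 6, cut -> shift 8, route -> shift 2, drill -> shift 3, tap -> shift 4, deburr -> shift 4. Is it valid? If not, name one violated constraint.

The welder is shared by tap and route — holds.
turn can only start once deburr is done — holds.
The deadline for deburr is shift 3 — violated.
deburr must be completed before cut — holds.
cut can only start once drill is done — holds.
cut can't be earlier than shift 2 — holds.
route must be completed before grind — holds.
The shop runs at most 1 operation per shift — violated.
grind and turn can't run in the same shift (same drill press) — holds.
tap is due by shift 4 — holds.
turn is restricted to shift 3 through shift 7 — holds.
The deadline for route is shift 2 — holds.

No. The deadline for deburr is shift 3 is not satisfied.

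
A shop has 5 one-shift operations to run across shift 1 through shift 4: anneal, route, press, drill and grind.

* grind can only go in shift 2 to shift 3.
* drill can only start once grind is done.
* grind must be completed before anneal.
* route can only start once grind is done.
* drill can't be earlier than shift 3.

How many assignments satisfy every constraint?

Splitting on anneal: it can be shift 3 (16), shift 4 (20). Listing each branch's schedules as (route, press, drill, grind) by shift number:
anneal=shift 3: (3,1,3,2) (3,1,4,2) (3,2,3,2) (3,2,4,2) (3,3,3,2) (3,3,4,2) (3,4,3,2) (3,4,4,2) (4,1,3,2) (4,1,4,2) (4,2,3,2) (4,2,4,2) (4,3,3,2) (4,3,4,2) (4,4,3,2) (4,4,4,2) — 16.
anneal=shift 4: (3,1,3,2) (3,1,4,2) (3,2,3,2) (3,2,4,2) (3,3,3,2) (3,3,4,2) (3,4,3,2) (3,4,4,2) (4,1,3,2) (4,1,4,2) (4,1,4,3) (4,2,3,2) (4,2,4,2) (4,2,4,3) (4,3,3,2) (4,3,4,2) (4,3,4,3) (4,4,3,2) (4,4,4,2) (4,4,4,3) — 20.
Summing: 16 + 20 = 36.

36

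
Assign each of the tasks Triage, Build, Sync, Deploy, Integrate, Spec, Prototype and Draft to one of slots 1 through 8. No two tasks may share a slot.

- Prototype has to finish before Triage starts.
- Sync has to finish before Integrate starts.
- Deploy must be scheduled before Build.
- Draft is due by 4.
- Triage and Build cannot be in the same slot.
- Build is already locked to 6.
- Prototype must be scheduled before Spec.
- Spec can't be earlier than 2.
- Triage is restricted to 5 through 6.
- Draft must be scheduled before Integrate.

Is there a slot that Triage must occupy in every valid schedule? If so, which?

5

Triage's window is 5–6.
Build is fixed at 6, and Triage can't share a slot with Build.
So Triage must be 5.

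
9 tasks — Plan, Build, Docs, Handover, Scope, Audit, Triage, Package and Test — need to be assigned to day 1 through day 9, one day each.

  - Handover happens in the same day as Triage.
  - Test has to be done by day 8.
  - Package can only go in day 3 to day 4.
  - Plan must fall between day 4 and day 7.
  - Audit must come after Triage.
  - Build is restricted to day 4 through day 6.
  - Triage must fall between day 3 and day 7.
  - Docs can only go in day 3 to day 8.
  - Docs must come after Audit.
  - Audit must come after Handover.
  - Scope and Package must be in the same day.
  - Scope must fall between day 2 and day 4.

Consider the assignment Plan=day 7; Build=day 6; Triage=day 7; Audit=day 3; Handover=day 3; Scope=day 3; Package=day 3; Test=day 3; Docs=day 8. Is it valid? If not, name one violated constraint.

Plan must fall between day 4 and day 7 — holds.
Scope must fall between day 2 and day 4 — holds.
Audit must come after Triage — violated.
Build is restricted to day 4 through day 6 — holds.
Docs can only go in day 3 to day 8 — holds.
Audit must come after Handover — violated.
Scope and Package must be in the same day — holds.
Package can only go in day 3 to day 4 — holds.
Docs must come after Audit — holds.
Handover happens in the same day as Triage — violated.
Test has to be done by day 8 — holds.
Triage must fall between day 3 and day 7 — holds.

Invalid. Audit must come after Triage.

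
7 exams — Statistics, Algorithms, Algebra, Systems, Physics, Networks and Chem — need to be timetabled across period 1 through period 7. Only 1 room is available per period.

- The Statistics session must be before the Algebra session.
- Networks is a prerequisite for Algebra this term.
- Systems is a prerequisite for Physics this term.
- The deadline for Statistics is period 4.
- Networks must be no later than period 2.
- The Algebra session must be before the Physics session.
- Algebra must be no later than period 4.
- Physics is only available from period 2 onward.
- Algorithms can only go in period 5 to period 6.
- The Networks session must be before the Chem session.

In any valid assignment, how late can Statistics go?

Statistics's own window allows nothing later than period 4; downstream work caps Statistics at period 3.
Statistics at period 3 is achievable: Physics -> period 6, Statistics -> period 3, Algorithms -> period 5, Chem -> period 7, Networks -> period 1, Algebra -> period 4, Systems -> period 2.

period 3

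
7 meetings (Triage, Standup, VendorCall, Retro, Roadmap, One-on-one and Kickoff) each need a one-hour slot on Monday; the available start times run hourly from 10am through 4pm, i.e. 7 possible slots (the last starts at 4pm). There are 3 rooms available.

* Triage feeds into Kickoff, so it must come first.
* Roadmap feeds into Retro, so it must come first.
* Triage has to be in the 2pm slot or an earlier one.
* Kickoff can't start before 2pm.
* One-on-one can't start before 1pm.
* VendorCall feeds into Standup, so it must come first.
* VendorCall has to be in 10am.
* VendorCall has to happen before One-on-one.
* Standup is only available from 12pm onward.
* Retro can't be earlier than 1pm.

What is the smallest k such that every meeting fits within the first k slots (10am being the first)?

5

The precedence chain requires at least 2 distinct slots.
With at most 3 per slot and 7 meetings, at least 3 slots are needed.
Kickoff can't be placed before 2pm — that is slot 5 counting from 10am — so the schedule must run through at least 5 slots.
5 works (last occupied slot: 2pm): for example Triage in 10am, Retro in 1pm, One-on-one in 1pm, Kickoff in 2pm, VendorCall in 10am, Roadmap in 10am, Standup in 12pm.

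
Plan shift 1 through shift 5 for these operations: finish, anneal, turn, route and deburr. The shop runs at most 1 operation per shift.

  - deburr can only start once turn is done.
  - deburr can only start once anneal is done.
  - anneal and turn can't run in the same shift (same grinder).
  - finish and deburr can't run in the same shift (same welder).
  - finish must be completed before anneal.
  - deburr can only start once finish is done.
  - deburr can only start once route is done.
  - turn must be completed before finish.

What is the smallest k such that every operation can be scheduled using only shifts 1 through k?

5 shifts

The precedence chain requires at least 4 distinct shifts.
With at most 1 per shift and 5 operations, at least 5 shifts are needed.
5 works (last occupied shift: shift 5): for example deburr -> shift 5, turn -> shift 1, route -> shift 4, anneal -> shift 3, finish -> shift 2.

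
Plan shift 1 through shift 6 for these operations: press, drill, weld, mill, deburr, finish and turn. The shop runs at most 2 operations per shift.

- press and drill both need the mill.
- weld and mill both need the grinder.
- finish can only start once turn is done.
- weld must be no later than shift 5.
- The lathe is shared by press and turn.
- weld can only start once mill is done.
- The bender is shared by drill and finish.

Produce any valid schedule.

press=shift 3, mill=shift 1, finish=shift 2, deburr=shift 3, turn=shift 1, weld=shift 2, drill=shift 4

Checking: mill(shift 1) before weld(shift 2); turn(shift 1) before finish(shift 2); drill(shift 4) != finish(shift 2); press(shift 3) != drill(shift 4); weld(shift 2) != mill(shift 1); press(shift 3) != turn(shift 1); weld=shift 2 in [shift 1,shift 5]; max 2 per shift (cap 2).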